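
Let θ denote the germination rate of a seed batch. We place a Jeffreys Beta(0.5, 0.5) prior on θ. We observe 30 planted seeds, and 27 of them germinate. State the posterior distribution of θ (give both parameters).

Posterior: Beta(27.5, 3.5)

The binomial likelihood is conjugate to the Beta prior: with 27 successes and 3 failures, the posterior is Beta(0.5+27, 0.5+3) = Beta(27.5, 3.5).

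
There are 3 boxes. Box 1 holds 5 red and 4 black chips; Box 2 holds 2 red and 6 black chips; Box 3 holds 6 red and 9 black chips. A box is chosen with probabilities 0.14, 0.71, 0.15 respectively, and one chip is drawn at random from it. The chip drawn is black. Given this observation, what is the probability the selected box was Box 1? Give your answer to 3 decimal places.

P(black|Box 1) = 0.4444; P(black|Box 2) = 0.75; P(black|Box 3) = 0.6.
Prior × likelihood for each source: 0.14·0.4444=0.06222, 0.71·0.75=0.5325, 0.15·0.6=0.09000. Summing gives P(black) = 0.68472.
P(Box 1 | black) = 0.06222 / 0.68472 = 0.091.

Posterior probability ≈ 0.091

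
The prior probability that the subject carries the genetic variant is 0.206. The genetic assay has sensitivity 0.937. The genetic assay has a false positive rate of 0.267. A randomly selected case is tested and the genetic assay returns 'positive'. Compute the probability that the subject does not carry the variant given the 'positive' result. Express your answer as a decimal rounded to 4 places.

Write H for 'the subject carries the genetic variant'. Prior odds H:¬H = 0.206/0.794 = 0.25945. For the 'positive' outcome, the likelihood ratio is 0.937/0.267 = 3.5094.
Posterior odds = 0.25945 × 3.5094 = 0.91049, so P(H|E) = 0.91049/(1+0.91049) = 0.4766. Then P(¬H|E) = 1 − 0.4766 = 0.5234.

P(¬H | E) ≈ 0.5234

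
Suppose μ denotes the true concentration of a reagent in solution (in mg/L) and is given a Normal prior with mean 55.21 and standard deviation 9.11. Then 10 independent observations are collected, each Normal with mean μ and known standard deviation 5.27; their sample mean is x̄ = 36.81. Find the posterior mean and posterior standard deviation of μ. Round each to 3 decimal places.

Prior precision 1/τ₀² = 1/9.11² = 0.0120493; data precision n/σ² = 10/5.27² = 0.360063.
Posterior precision = 0.0120493 + 0.360063 = 0.372113, giving posterior SD = 1/√0.372113 = 1.639.
Posterior mean = (0.0120493·55.21 + 0.360063·36.81) / 0.372113 = 37.406.

Posterior mean ≈ 37.406; posterior SD ≈ 1.639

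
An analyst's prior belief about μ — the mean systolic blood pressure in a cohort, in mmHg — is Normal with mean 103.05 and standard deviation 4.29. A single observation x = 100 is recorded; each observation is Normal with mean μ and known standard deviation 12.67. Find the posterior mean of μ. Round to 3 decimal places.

Posterior mean ≈ 102.736

Prior precision 1/τ₀² = 1/4.29² = 0.0543357; data precision n/σ² = 1/12.67² = 0.00622941.
Posterior precision = 0.0543357 + 0.00622941 = 0.0605651.
Posterior mean = (0.0543357·103.05 + 0.00622941·100) / 0.0605651 = 102.736.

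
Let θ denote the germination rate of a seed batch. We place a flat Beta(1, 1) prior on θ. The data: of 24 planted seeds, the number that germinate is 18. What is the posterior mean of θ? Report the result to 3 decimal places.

Posterior mean ≈ 0.731

Observing 18 successes and 6 failures updates Beta(1, 1) by adding the success and failure counts to the two shape parameters: α = 1+18 = 19, β = 1+6 = 7.
Posterior mean = α/(α+β) = 19/26 = 0.731.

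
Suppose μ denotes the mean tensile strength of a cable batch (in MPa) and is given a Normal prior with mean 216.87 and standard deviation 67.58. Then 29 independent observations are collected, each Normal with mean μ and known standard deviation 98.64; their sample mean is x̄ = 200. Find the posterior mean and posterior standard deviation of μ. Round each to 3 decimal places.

Prior precision 1/τ₀² = 1/67.58² = 0.00021896; data precision n/σ² = 29/98.64² = 0.00298052.
Posterior precision = 0.00021896 + 0.00298052 = 0.00319948, giving posterior SD = 1/√0.00319948 = 17.679.
Posterior mean = (0.00021896·216.87 + 0.00298052·200) / 0.00319948 = 201.155.

Posterior mean ≈ 201.155; posterior SD ≈ 17.679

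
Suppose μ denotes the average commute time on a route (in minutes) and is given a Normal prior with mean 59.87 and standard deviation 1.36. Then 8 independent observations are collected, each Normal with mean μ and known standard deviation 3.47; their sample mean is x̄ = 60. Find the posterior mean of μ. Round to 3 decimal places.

With known σ, the Normal prior is conjugate. Weight on the data is w = (n/σ²)/(n/σ² + 1/τ₀²) = 0.664402/(0.664402+0.540657) = 0.55134.
Posterior mean = w·x̄ + (1−w)·μ₀ = 0.55134·60 + 0.44866·59.87 = 59.942.

Posterior mean ≈ 59.942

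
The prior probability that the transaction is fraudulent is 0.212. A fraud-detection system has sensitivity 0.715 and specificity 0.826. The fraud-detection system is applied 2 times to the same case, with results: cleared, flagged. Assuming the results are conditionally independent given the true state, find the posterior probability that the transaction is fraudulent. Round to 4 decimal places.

Let H be the event that the transaction is fraudulent; start with P(H) = 0.212. P('flagged'|H) = 0.715, P('flagged'|¬H) = 0.174.
Update on result 1 ('cleared'): P(H) ← 0.285·0.2120 / (0.285·0.2120 + 0.826·0.7880) = 0.060420/0.71131 = 0.0849.
Update on result 2 ('flagged'): P(H) ← 0.715·0.0849 / (0.715·0.0849 + 0.174·0.9151) = 0.060734/0.21995 = 0.2761.

Posterior P(H) ≈ 0.2761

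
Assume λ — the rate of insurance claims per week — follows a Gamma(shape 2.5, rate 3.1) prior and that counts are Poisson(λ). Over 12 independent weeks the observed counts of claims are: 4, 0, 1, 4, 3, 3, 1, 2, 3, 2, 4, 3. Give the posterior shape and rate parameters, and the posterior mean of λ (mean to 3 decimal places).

Total count ∑xᵢ = 30 over n = 12 weeks.
Gamma is conjugate to the Poisson likelihood: posterior is Gamma(shape = 2.5+30 = 32.5, rate = 3.1+12 = 15.1).
Posterior mean = shape/rate = 32.5/15.1 = 2.152.

Posterior: Gamma(shape=32.5, rate=15.1); mean ≈ 2.152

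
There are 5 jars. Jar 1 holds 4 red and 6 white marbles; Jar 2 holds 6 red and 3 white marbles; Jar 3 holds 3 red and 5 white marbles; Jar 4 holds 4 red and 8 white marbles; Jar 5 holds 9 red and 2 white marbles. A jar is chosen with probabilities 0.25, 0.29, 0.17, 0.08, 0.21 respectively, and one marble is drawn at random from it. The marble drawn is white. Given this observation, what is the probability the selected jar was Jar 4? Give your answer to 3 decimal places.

Posterior probability ≈ 0.120

P(white|Jar 1) = 0.6; P(white|Jar 2) = 0.3333; P(white|Jar 3) = 0.625; P(white|Jar 4) = 0.6667; P(white|Jar 5) = 0.1818.
Prior × likelihood for each source: 0.25·0.6=0.1500, 0.29·0.3333=0.09667, 0.17·0.625=0.1063, 0.08·0.6667=0.05333, 0.21·0.1818=0.03818. Summing gives P(white) = 0.44443.
P(Jar 4 | white) = 0.05333 / 0.44443 = 0.120.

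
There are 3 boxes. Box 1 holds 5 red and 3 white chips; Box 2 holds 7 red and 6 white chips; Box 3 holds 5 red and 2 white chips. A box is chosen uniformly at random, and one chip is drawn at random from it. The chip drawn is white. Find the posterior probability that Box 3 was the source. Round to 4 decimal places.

Posterior probability ≈ 0.2546

P(white|Box 1) = 0.375; P(white|Box 2) = 0.4615; P(white|Box 3) = 0.2857.
Prior × likelihood for each source: 0.333333·0.375=0.1250, 0.333333·0.4615=0.1538, 0.333333·0.2857=0.09524. Summing gives P(white) = 0.37408.
P(Box 3 | white) = 0.09524 / 0.37408 = 0.2546.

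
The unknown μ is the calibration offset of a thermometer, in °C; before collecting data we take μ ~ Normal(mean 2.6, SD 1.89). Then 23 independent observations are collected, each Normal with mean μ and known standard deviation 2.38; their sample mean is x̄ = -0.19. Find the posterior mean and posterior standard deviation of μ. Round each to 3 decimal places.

Posterior mean ≈ -0.010; posterior SD ≈ 0.480

Prior precision 1/τ₀² = 1/1.89² = 0.279947; data precision n/σ² = 23/2.38² = 4.06045.
Posterior precision = 0.279947 + 4.06045 = 4.34040, giving posterior SD = 1/√4.34040 = 0.480.
Posterior mean = (0.279947·2.6 + 4.06045·-0.19) / 4.34040 = -0.010.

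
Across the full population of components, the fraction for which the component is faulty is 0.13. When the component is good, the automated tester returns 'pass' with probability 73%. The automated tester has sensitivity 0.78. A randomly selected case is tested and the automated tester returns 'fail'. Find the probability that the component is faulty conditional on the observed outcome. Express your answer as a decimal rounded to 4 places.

Write H for 'the component is faulty'. Prior odds H:¬H = 0.13/0.87 = 0.14943. For the 'fail' outcome, the likelihood ratio is 0.78/0.27 = 2.8889.
Posterior odds = 0.14943 × 2.8889 = 0.43167, so P(H|E) = 0.43167/(1+0.43167) = 0.3015.

P(H | E) ≈ 0.3015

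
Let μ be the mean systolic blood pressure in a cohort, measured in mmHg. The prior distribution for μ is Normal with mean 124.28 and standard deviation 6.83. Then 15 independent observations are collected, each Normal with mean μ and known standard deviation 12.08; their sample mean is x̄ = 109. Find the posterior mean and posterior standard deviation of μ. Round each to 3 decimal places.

Prior precision 1/τ₀² = 1/6.83² = 0.0214367; data precision n/σ² = 15/12.08² = 0.102792.
Posterior precision = 0.0214367 + 0.102792 = 0.124228, giving posterior SD = 1/√0.124228 = 2.837.
Posterior mean = (0.0214367·124.28 + 0.102792·109) / 0.124228 = 111.637.

Posterior mean ≈ 111.637; posterior SD ≈ 2.837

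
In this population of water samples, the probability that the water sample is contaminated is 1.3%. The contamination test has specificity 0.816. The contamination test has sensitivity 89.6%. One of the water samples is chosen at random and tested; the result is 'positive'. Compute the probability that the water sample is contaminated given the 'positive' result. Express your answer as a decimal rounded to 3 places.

Write H for 'the water sample is contaminated'. Prior odds H:¬H = 0.013/0.987 = 0.013171. For the 'positive' outcome, the likelihood ratio is 0.896/0.184 = 4.8696.
Posterior odds = 0.013171 × 4.8696 = 0.064138, so P(H|E) = 0.064138/(1+0.064138) = 0.060.

P(H | E) ≈ 0.060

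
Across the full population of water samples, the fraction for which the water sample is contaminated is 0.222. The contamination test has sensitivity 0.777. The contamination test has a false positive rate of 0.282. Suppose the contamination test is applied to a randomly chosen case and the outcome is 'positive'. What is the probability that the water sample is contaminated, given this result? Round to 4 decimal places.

Let H be the event that the water sample is contaminated. P(H) = 0.222, so P(¬H) = 0.778. With E the 'positive' result, P(E|H) = 0.777 and P(E|¬H) = 0.282.
P(E) = 0.777·0.222 + 0.282·0.778 = 0.17249 + 0.21940 = 0.39189.
By Bayes' theorem, P(H|E) = 0.17249 / 0.39189 = 0.4402.

P(H | E) ≈ 0.4402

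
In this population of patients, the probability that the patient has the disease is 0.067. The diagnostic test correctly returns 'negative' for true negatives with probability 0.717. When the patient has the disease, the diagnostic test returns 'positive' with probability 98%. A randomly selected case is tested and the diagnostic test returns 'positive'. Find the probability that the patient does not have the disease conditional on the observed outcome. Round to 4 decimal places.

P(¬H | E) ≈ 0.8008

Write H for 'the patient has the disease'. Prior odds H:¬H = 0.067/0.933 = 0.071811. For the 'positive' outcome, the likelihood ratio is 0.98/0.283 = 3.4629.
Posterior odds = 0.071811 × 3.4629 = 0.24868, so P(H|E) = 0.24868/(1+0.24868) = 0.1992. Then P(¬H|E) = 1 − 0.1992 = 0.8008.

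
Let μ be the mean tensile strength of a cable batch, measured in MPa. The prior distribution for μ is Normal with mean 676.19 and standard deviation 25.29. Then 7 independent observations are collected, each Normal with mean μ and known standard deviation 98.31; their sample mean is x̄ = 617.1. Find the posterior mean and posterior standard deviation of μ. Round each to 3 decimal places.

Prior precision 1/τ₀² = 1/25.29² = 0.00156352; data precision n/σ² = 7/98.31² = 0.00072427.
Posterior precision = 0.00156352 + 0.00072427 = 0.00228779, giving posterior SD = 1/√0.00228779 = 20.907.
Posterior mean = (0.00156352·676.19 + 0.00072427·617.1) / 0.00228779 = 657.483.

Posterior mean ≈ 657.483; posterior SD ≈ 20.907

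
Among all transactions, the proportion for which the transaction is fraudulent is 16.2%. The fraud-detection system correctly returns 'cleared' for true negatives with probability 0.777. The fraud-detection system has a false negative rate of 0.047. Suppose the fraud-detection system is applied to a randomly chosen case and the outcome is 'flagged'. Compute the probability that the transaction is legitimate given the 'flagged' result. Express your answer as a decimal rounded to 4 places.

P(¬H | E) ≈ 0.5476

Let H be the event that the transaction is fraudulent. P(H) = 0.162, so P(¬H) = 0.838. With E the 'flagged' result, P(E|H) = 0.953 and P(E|¬H) = 0.223.
P(E) = 0.953·0.162 + 0.223·0.838 = 0.15439 + 0.18687 = 0.34126.
By Bayes' theorem, P(H|E) = 0.15439 / 0.34126 = 0.4524. Hence P(¬H|E) = 1 − 0.4524 = 0.5476.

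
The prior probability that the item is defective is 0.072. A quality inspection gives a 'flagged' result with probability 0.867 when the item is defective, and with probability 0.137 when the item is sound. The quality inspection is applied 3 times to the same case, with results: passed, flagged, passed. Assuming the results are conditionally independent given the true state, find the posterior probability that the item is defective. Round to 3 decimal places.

Posterior P(H) ≈ 0.012

Let H be the event that the item is defective; start with P(H) = 0.072. P('flagged'|H) = 0.867, P('flagged'|¬H) = 0.137.
Update on result 1 ('passed'): P(H) ← 0.133·0.0720 / (0.133·0.0720 + 0.863·0.9280) = 0.0095760/0.81044 = 0.0118.
Update on result 2 ('flagged'): P(H) ← 0.867·0.0118 / (0.867·0.0118 + 0.137·0.9882) = 0.010244/0.14563 = 0.0703.
Update on result 3 ('passed'): P(H) ← 0.133·0.0703 / (0.133·0.0703 + 0.863·0.9297) = 0.0093561/0.81165 = 0.0115.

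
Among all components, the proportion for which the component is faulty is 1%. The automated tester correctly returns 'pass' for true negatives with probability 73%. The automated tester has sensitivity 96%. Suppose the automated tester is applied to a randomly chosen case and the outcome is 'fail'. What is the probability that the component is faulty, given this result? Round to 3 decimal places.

Write H for 'the component is faulty'. Prior odds H:¬H = 0.01/0.99 = 0.010101. For the 'fail' outcome, the likelihood ratio is 0.96/0.27 = 3.5556.
Posterior odds = 0.010101 × 3.5556 = 0.035915, so P(H|E) = 0.035915/(1+0.035915) = 0.035.

P(H | E) ≈ 0.035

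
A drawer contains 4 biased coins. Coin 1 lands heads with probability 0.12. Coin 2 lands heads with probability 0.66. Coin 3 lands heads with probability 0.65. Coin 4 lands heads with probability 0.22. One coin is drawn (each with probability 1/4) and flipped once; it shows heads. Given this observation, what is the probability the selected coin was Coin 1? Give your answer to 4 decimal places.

Tabulate prior·likelihood by source: [1] prior 0.25, lik 0.12, product 0.03000; [2] prior 0.25, lik 0.66, product 0.1650; [3] prior 0.25, lik 0.65, product 0.1625; [4] prior 0.25, lik 0.22, product 0.05500.
Normalizing constant = 0.41250; the posterior for Coin 1 is its product over the sum, 0.03000/0.41250 = 0.0727.

Posterior probability ≈ 0.0727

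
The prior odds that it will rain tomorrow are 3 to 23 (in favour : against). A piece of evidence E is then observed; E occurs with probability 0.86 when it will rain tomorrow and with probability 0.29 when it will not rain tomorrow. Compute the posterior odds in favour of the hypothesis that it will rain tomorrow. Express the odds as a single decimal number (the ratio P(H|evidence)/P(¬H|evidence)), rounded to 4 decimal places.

Posterior odds ≈ 0.3868

Prior odds = 3/23 = 0.13043.
Likelihood ratio for E = 0.86/0.29 = 2.9655.
Posterior odds = prior odds × LR = 0.38681.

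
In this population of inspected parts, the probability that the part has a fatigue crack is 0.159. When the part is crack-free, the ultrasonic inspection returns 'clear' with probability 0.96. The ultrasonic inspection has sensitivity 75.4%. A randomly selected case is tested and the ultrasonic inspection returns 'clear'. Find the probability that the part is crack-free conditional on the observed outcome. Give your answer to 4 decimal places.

Write H for 'the part has a fatigue crack'. Prior odds H:¬H = 0.159/0.841 = 0.18906. For the 'clear' outcome, the likelihood ratio is 0.246/0.96 = 0.25625.
Posterior odds = 0.18906 × 0.25625 = 0.048447, so P(H|E) = 0.048447/(1+0.048447) = 0.0462. Then P(¬H|E) = 1 − 0.0462 = 0.9538.

P(¬H | E) ≈ 0.9538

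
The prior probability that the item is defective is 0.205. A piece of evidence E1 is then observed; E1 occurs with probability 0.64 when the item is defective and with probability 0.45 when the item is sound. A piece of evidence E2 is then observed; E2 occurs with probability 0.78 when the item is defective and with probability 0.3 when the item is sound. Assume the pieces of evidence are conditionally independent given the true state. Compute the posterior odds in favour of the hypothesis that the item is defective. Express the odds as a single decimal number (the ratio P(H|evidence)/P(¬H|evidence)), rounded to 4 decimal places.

Prior odds = 0.205/(1−0.205) = 0.25786. In log-odds, ln(0.25786) = -1.3553.
Add log likelihood ratios: ln(1.4222) + ln(2.6000) = 1.3077.
Posterior log-odds = -0.047600, so posterior odds = exp(-0.047600) = 0.95352.

Posterior odds ≈ 0.9535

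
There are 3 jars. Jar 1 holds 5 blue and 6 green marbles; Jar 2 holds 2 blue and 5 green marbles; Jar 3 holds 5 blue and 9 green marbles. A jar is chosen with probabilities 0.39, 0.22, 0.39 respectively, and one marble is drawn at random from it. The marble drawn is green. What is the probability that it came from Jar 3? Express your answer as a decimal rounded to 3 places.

Posterior probability ≈ 0.404

P(green|Jar 1) = 0.5455; P(green|Jar 2) = 0.7143; P(green|Jar 3) = 0.6429.
Prior × likelihood for each source: 0.39·0.5455=0.2127, 0.22·0.7143=0.1571, 0.39·0.6429=0.2507. Summing gives P(green) = 0.62058.
P(Jar 3 | green) = 0.2507 / 0.62058 = 0.404.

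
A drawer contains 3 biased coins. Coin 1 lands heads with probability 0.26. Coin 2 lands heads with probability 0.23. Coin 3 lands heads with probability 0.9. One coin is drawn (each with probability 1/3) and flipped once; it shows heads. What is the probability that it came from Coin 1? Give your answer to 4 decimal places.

Posterior probability ≈ 0.1871

Tabulate prior·likelihood by source: [1] prior 0.333333, lik 0.26, product 0.08667; [2] prior 0.333333, lik 0.23, product 0.07667; [3] prior 0.333333, lik 0.9, product 0.3000.
Normalizing constant = 0.46333; the posterior for Coin 1 is its product over the sum, 0.08667/0.46333 = 0.1871.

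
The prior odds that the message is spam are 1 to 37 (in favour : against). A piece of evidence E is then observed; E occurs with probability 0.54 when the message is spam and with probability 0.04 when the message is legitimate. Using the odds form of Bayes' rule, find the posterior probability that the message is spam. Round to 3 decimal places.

Posterior probability ≈ 0.267

Prior odds = 1/37 = 0.027027. In log-odds, ln(0.027027) = -3.6109.
Add log likelihood ratio: ln(13.500) = 2.6027.
Posterior log-odds = -1.0082, so posterior odds = exp(-1.0082) = 0.36486. Converting, P(H|E) = 0.36486/1.3649 = 0.267.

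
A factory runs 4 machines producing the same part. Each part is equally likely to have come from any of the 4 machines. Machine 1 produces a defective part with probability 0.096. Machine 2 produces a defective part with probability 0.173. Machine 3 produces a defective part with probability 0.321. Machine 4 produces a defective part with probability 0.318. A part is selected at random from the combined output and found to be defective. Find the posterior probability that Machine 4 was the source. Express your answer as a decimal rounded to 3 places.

Posterior probability ≈ 0.350

P(defective|M1) = 0.096; P(defective|M2) = 0.173; P(defective|M3) = 0.321; P(defective|M4) = 0.318.
Prior × likelihood for each source: 0.25·0.096=0.02400, 0.25·0.173=0.04325, 0.25·0.321=0.08025, 0.25·0.318=0.07950. Summing gives P(defective) = 0.22700.
P(Machine 4 | defective) = 0.07950 / 0.22700 = 0.350.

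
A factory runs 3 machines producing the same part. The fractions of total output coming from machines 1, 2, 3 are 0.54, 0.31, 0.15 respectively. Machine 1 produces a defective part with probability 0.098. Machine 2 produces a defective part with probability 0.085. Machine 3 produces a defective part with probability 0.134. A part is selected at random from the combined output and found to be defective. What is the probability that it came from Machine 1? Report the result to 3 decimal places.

Posterior probability ≈ 0.533

Tabulate prior·likelihood by source: [1] prior 0.54, lik 0.098, product 0.05292; [2] prior 0.31, lik 0.085, product 0.02635; [3] prior 0.15, lik 0.134, product 0.02010.
Normalizing constant = 0.099370; the posterior for Machine 1 is its product over the sum, 0.05292/0.099370 = 0.533.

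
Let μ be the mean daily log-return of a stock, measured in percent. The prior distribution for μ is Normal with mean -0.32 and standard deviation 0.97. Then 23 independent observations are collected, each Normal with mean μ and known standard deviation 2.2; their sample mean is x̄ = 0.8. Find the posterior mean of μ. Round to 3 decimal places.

Posterior mean ≈ 0.595

With known σ, the Normal prior is conjugate. Weight on the data is w = (n/σ²)/(n/σ² + 1/τ₀²) = 4.75207/(4.75207+1.06281) = 0.81723.
Posterior mean = w·x̄ + (1−w)·μ₀ = 0.81723·0.8 + 0.18277·-0.32 = 0.595.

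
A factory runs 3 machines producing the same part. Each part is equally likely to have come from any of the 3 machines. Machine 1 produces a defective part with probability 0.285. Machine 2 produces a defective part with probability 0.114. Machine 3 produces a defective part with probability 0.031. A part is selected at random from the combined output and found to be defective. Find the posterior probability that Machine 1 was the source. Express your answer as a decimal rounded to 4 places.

Posterior probability ≈ 0.6628

P(defective|M1) = 0.285; P(defective|M2) = 0.114; P(defective|M3) = 0.031.
Prior × likelihood for each source: 0.333333·0.285=0.09500, 0.333333·0.114=0.03800, 0.333333·0.031=0.01033. Summing gives P(defective) = 0.14333.
P(Machine 1 | defective) = 0.09500 / 0.14333 = 0.6628.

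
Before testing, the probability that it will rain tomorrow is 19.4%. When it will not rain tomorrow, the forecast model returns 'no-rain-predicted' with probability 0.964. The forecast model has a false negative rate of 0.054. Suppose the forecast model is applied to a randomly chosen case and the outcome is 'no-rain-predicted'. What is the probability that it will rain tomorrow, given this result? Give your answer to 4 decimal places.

P(H | E) ≈ 0.0133

Let H be the event that it will rain tomorrow. P(H) = 0.194, so P(¬H) = 0.806. With E the 'no-rain-predicted' result, P(E|H) = 0.054 and P(E|¬H) = 0.964.
P(E) = 0.054·0.194 + 0.964·0.806 = 0.010476 + 0.77698 = 0.78746.
By Bayes' theorem, P(H|E) = 0.010476 / 0.78746 = 0.0133.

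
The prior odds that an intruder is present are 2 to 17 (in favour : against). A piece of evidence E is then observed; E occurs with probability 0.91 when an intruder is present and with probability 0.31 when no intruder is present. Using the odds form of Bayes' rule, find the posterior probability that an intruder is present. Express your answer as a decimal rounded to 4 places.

Prior odds = 2/17 = 0.11765.
Likelihood ratio for E = 0.91/0.31 = 2.9355.
Posterior odds = prior odds × LR = 0.34535.
Posterior probability = odds/(1+odds) = 0.34535/1.3454 = 0.2567.

Posterior probability ≈ 0.2567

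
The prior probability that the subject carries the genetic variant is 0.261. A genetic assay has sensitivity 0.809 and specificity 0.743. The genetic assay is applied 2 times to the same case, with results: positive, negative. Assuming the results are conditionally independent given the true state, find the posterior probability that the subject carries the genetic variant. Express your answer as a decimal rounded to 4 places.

Let H be the event that the subject carries the genetic variant; start with P(H) = 0.261. P('positive'|H) = 0.809, P('positive'|¬H) = 0.257.
Update on result 1 ('positive'): P(H) ← 0.809·0.2610 / (0.809·0.2610 + 0.257·0.7390) = 0.21115/0.40107 = 0.5265.
Update on result 2 ('negative'): P(H) ← 0.191·0.5265 / (0.191·0.5265 + 0.743·0.4735) = 0.10055/0.45239 = 0.2223.

Posterior P(H) ≈ 0.2223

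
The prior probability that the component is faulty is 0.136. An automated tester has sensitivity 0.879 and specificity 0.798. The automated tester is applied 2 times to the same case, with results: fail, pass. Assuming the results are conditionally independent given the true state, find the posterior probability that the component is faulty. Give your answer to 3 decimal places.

With H the event that the component is faulty, the joint likelihood of the observed sequence is P(data|H) = 0.879·0.121 = 0.10636 and P(data|¬H) = 0.202·0.798 = 0.16120.
Bayes: P(H|data) = 0.136·0.10636 / (0.136·0.10636 + 0.864·0.16120) = 0.014465/0.15374 = 0.0941.

Posterior P(H) ≈ 0.094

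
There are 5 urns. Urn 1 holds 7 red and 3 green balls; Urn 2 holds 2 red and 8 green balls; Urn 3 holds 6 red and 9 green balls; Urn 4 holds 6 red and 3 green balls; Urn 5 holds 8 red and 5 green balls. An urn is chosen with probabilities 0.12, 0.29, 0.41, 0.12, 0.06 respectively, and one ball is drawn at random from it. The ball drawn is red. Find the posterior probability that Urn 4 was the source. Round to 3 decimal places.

Posterior probability ≈ 0.189

Tabulate prior·likelihood by source: [1] prior 0.12, lik 0.7, product 0.08400; [2] prior 0.29, lik 0.2, product 0.05800; [3] prior 0.41, lik 0.4, product 0.1640; [4] prior 0.12, lik 0.6667, product 0.08000; [5] prior 0.06, lik 0.6154, product 0.03692.
Normalizing constant = 0.42292; the posterior for Urn 4 is its product over the sum, 0.08000/0.42292 = 0.189.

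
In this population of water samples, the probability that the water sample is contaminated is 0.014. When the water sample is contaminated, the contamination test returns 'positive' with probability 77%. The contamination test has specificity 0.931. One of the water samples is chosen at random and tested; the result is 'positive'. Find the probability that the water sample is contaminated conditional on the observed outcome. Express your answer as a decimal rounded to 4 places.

P(H | E) ≈ 0.1368

Let H be the event that the water sample is contaminated. P(H) = 0.014, so P(¬H) = 0.986. With E the 'positive' result, P(E|H) = 0.77 and P(E|¬H) = 0.069.
P(E) = 0.77·0.014 + 0.069·0.986 = 0.010780 + 0.068034 = 0.078814.
By Bayes' theorem, P(H|E) = 0.010780 / 0.078814 = 0.1368.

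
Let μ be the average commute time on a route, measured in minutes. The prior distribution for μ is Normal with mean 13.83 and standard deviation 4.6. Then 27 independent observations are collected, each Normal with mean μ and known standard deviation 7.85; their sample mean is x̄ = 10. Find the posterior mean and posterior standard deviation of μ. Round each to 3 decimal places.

With known σ, the Normal prior is conjugate. Weight on the data is w = (n/σ²)/(n/σ² + 1/τ₀²) = 0.438152/(0.438152+0.0472590) = 0.90264.
Posterior mean = w·x̄ + (1−w)·μ₀ = 0.90264·10 + 0.097359·13.83 = 10.373. Posterior variance = 1/(0.438152+0.0472590) = 2.06011, so SD = 1.435.

Posterior mean ≈ 10.373; posterior SD ≈ 1.435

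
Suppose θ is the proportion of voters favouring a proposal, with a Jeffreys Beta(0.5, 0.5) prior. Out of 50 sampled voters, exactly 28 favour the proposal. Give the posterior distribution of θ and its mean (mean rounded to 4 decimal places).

Observing 28 successes and 22 failures updates Beta(0.5, 0.5) by adding the success and failure counts to the two shape parameters: α = 0.5+28 = 28.5, β = 0.5+22 = 22.5.
E[θ | data] = 28.5/(28.5+22.5) = 0.5588.

Posterior: Beta(28.5, 22.5); mean ≈ 0.5588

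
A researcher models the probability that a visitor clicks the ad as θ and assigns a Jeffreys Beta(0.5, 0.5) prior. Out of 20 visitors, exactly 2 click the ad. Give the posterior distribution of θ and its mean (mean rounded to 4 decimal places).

Posterior: Beta(2.5, 18.5); mean ≈ 0.1190

The binomial likelihood is conjugate to the Beta prior: with 2 successes and 18 failures, the posterior is Beta(0.5+2, 0.5+18) = Beta(2.5, 18.5).
E[θ | data] = 2.5/(2.5+18.5) = 0.1190.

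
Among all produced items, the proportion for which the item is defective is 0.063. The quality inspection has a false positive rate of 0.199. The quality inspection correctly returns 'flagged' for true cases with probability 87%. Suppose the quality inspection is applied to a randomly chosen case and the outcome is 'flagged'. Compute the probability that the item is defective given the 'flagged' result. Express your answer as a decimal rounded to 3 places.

Write H for 'the item is defective'. Prior odds H:¬H = 0.063/0.937 = 0.067236. For the 'flagged' outcome, the likelihood ratio is 0.87/0.199 = 4.3719.
Posterior odds = 0.067236 × 4.3719 = 0.29395, so P(H|E) = 0.29395/(1+0.29395) = 0.227.

P(H | E) ≈ 0.227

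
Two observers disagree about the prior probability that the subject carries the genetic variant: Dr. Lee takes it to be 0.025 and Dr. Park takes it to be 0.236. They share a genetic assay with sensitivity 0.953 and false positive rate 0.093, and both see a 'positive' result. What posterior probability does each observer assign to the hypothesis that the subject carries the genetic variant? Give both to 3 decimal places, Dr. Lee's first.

Dr. Lee: 0.208; Dr. Park: 0.760

The likelihood ratio for a 'positive' result is 0.953/0.093 = 10.247.
Dr. Lee: prior odds 0.025/0.975 = 0.025641; posterior odds 0.26275; posterior probability 0.208.
Dr. Park: prior odds 0.236/0.764 = 0.30890; posterior odds 3.1654; posterior probability 0.760.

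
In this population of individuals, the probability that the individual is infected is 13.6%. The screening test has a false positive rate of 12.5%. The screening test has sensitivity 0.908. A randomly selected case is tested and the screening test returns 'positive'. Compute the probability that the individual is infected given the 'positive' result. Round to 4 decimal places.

Write H for 'the individual is infected'. Prior odds H:¬H = 0.136/0.864 = 0.15741. For the 'positive' outcome, the likelihood ratio is 0.908/0.125 = 7.2640.
Posterior odds = 0.15741 × 7.2640 = 1.1434, so P(H|E) = 1.1434/(1+1.1434) = 0.5335.

P(H | E) ≈ 0.5335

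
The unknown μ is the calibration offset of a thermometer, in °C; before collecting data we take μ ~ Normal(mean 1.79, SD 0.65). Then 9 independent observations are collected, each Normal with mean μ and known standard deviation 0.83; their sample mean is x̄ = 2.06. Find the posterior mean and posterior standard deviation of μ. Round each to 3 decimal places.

Posterior mean ≈ 2.019; posterior SD ≈ 0.255

With known σ, the Normal prior is conjugate. Weight on the data is w = (n/σ²)/(n/σ² + 1/τ₀²) = 13.0643/(13.0643+2.36686) = 0.84662.
Posterior mean = w·x̄ + (1−w)·μ₀ = 0.84662·2.06 + 0.15338·1.79 = 2.019. Posterior variance = 1/(13.0643+2.36686) = 0.0648039, so SD = 0.255.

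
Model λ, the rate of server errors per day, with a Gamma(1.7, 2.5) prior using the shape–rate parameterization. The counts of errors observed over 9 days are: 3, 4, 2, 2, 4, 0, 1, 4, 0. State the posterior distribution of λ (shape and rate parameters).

Posterior: Gamma(shape=21.7, rate=11.5)

Total count ∑xᵢ = 20 over n = 9 days.
Gamma is conjugate to the Poisson likelihood: posterior is Gamma(shape = 1.7+20 = 21.7, rate = 2.5+9 = 11.5).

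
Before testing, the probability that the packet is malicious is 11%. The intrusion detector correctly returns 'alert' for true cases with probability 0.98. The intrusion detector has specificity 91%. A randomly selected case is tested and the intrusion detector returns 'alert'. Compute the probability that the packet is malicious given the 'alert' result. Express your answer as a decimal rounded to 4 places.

P(H | E) ≈ 0.5737

Let H be the event that the packet is malicious. P(H) = 0.11, so P(¬H) = 0.89. With E the 'alert' result, P(E|H) = 0.98 and P(E|¬H) = 0.09.
P(E) = 0.98·0.11 + 0.09·0.89 = 0.10780 + 0.080100 = 0.18790.
By Bayes' theorem, P(H|E) = 0.10780 / 0.18790 = 0.5737.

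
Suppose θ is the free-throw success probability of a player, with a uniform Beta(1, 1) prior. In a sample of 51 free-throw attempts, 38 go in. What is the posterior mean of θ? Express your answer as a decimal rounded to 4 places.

Observing 38 successes and 13 failures updates Beta(1, 1) by adding the success and failure counts to the two shape parameters: α = 1+38 = 39, β = 1+13 = 14.
E[θ | data] = 39/(39+14) = 0.7358.

Posterior mean ≈ 0.7358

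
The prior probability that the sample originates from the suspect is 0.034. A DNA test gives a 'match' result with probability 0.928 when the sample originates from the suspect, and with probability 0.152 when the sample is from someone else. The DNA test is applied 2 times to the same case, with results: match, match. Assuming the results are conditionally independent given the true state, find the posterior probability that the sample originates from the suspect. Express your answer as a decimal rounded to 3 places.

Posterior P(H) ≈ 0.567

Let H be the event that the sample originates from the suspect; start with P(H) = 0.034. P('match'|H) = 0.928, P('match'|¬H) = 0.152.
Update on result 1 ('match'): P(H) ← 0.928·0.0340 / (0.928·0.0340 + 0.152·0.9660) = 0.031552/0.17838 = 0.1769.
Update on result 2 ('match'): P(H) ← 0.928·0.1769 / (0.928·0.1769 + 0.152·0.8231) = 0.16414/0.28926 = 0.5675.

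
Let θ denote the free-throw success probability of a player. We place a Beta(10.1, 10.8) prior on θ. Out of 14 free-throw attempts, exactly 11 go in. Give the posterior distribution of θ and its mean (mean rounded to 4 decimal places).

Observing 11 successes and 3 failures updates Beta(10.1, 10.8) by adding the success and failure counts to the two shape parameters: α = 10.1+11 = 21.1, β = 10.8+3 = 13.8.
Posterior mean = α/(α+β) = 21.1/34.9 = 0.6046.

Posterior: Beta(21.1, 13.8); mean ≈ 0.6046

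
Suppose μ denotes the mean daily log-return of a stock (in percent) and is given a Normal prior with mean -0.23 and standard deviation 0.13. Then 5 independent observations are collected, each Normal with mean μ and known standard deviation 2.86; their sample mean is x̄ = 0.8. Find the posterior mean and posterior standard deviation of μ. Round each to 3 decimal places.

With known σ, the Normal prior is conjugate. Weight on the data is w = (n/σ²)/(n/σ² + 1/τ₀²) = 0.611277/(0.611277+59.1716) = 0.010225.
Posterior mean = w·x̄ + (1−w)·μ₀ = 0.010225·0.8 + 0.98978·-0.23 = -0.219. Posterior variance = 1/(0.611277+59.1716) = 0.0167272, so SD = 0.129.

Posterior mean ≈ -0.219; posterior SD ≈ 0.129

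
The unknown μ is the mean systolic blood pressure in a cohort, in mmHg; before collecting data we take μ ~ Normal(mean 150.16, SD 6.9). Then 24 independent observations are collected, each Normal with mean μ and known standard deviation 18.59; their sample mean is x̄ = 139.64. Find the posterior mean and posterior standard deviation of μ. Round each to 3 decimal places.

With known σ, the Normal prior is conjugate. Weight on the data is w = (n/σ²)/(n/σ² + 1/τ₀²) = 0.0694468/(0.0694468+0.0210040) = 0.76779.
Posterior mean = w·x̄ + (1−w)·μ₀ = 0.76779·139.64 + 0.23221·150.16 = 142.083. Posterior variance = 1/(0.0694468+0.0210040) = 11.0557, so SD = 3.325.

Posterior mean ≈ 142.083; posterior SD ≈ 3.325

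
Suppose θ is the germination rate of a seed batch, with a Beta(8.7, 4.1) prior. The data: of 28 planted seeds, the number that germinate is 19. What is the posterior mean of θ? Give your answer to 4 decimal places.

Posterior mean ≈ 0.6789

The binomial likelihood is conjugate to the Beta prior: with 19 successes and 9 failures, the posterior is Beta(8.7+19, 4.1+9) = Beta(27.7, 13.1).
E[θ | data] = 27.7/(27.7+13.1) = 0.6789.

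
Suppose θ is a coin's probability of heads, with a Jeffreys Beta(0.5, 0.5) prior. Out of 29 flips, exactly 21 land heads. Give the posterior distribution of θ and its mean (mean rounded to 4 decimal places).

Observing 21 successes and 8 failures updates Beta(0.5, 0.5) by adding the success and failure counts to the two shape parameters: α = 0.5+21 = 21.5, β = 0.5+8 = 8.5.
Posterior mean = α/(α+β) = 21.5/30 = 0.7167.

Posterior: Beta(21.5, 8.5); mean ≈ 0.7167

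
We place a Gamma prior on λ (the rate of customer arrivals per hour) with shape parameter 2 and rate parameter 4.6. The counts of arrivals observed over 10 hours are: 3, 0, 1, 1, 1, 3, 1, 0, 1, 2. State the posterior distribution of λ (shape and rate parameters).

Posterior: Gamma(shape=15, rate=14.6)

The Poisson likelihood adds the total count to the shape and the number of exposure periods to the rate. Here ∑xᵢ = 13 and n = 10, so shape 2→15 and rate 4.6→14.6.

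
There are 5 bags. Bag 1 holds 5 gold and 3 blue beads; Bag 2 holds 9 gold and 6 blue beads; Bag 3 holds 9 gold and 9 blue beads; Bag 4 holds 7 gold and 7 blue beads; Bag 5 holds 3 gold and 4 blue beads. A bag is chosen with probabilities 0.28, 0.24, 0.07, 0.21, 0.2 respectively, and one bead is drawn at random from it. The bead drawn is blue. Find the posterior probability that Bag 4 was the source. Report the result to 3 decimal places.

Tabulate prior·likelihood by source: [1] prior 0.28, lik 0.375, product 0.1050; [2] prior 0.24, lik 0.4, product 0.09600; [3] prior 0.07, lik 0.5, product 0.03500; [4] prior 0.21, lik 0.5, product 0.1050; [5] prior 0.2, lik 0.5714, product 0.1143.
Normalizing constant = 0.45529; the posterior for Bag 4 is its product over the sum, 0.1050/0.45529 = 0.231.

Posterior probability ≈ 0.231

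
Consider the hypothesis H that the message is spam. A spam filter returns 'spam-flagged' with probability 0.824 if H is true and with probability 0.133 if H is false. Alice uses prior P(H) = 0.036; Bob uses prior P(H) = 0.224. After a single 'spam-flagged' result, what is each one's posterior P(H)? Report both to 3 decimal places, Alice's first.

Alice: 0.188; Bob: 0.641

P('+'|H) = 0.824, P('+'|¬H) = 0.133.
Alice: numerator 0.824·0.036 = 0.029664; evidence = 0.029664+0.133·0.964 = 0.15788; posterior = 0.188.
Bob: numerator 0.824·0.224 = 0.18458; evidence = 0.18458+0.133·0.776 = 0.28778; posterior = 0.641.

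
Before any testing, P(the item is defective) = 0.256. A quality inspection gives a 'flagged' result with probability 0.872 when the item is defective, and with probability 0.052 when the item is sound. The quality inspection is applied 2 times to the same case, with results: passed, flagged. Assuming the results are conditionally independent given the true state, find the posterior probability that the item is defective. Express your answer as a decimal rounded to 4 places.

With H the event that the item is defective, the joint likelihood of the observed sequence is P(data|H) = 0.128·0.872 = 0.11162 and P(data|¬H) = 0.948·0.052 = 0.049296.
Bayes: P(H|data) = 0.256·0.11162 / (0.256·0.11162 + 0.744·0.049296) = 0.028574/0.065250 = 0.4379.

Posterior P(H) ≈ 0.4379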